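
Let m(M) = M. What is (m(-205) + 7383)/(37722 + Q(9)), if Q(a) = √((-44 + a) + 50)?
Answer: 90256172/474316423 - 7178*√15/1422949269 ≈ 0.19027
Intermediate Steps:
Q(a) = √(6 + a)
(m(-205) + 7383)/(37722 + Q(9)) = (-205 + 7383)/(37722 + √(6 + 9)) = 7178/(37722 + √15)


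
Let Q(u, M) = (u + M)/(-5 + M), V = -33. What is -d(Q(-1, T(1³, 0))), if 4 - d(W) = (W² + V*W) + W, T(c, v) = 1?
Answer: -4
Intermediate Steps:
Q(u, M) = (M + u)/(-5 + M)
d(W) = 4 - W² + 32*W (d(W) = 4 - ((W² - 33*W) + W) = 4 - (W² - 32*W) = 4 + (-W² + 32*W) = 4 - W² + 32*W)
-d(Q(-1, T(1³, 0))) = -(4 - ((1 - 1)/(-5 + 1))² + 32*((1 - 1)/(-5 + 1))) = -(4 - (0/(-4))² + 32*(0/(-4))) = -(4 - (-¼*0)² + 32*(-¼*0)) = -(4 - 1*0² + 32*0) = -(4 - 1*0 + 0) = -(4 + 0 + 0) = -1*4 = -4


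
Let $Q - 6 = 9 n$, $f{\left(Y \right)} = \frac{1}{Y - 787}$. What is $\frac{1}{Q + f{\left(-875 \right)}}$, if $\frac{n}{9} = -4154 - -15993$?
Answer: $\frac{1662}{1593799829} \approx 1.0428 \cdot 10^{-6}$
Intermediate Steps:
$n = 106551$ ($n = 9 \left(-4154 - -15993\right) = 9 \left(-4154 + 15993\right) = 9 \cdot 11839 = 106551$)
$f{\left(Y \right)} = \frac{1}{-787 + Y}$
$Q = 958965$ ($Q = 6 + 9 \cdot 106551 = 6 + 958959 = 958965$)
$\frac{1}{Q + f{\left(-875 \right)}} = \frac{1}{958965 + \frac{1}{-787 - 875}} = \frac{1}{958965 + \frac{1}{-1662}} = \frac{1}{958965 - \frac{1}{1662}} = \frac{1}{\frac{1593799829}{1662}} = \frac{1662}{1593799829}$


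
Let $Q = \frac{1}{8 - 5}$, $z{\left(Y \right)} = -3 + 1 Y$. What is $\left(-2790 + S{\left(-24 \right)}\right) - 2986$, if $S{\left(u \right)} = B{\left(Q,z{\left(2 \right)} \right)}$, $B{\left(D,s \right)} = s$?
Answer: $-5777$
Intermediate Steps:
$z{\left(Y \right)} = -3 + Y$
$Q = \frac{1}{3} \approx 0.33333$
$S{\left(u \right)} = -1$ ($S{\left(u \right)} = -3 + 2 = -1$)
$\left(-2790 + S{\left(-24 \right)}\right) - 2986 = \left(-2790 - 1\right) - 2986 = -2791 - 2986 = -5777$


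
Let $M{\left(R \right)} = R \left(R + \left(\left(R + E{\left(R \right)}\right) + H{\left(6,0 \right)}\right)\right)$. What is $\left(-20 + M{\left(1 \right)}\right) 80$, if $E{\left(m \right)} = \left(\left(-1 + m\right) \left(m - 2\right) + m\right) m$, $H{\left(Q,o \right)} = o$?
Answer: $-1360$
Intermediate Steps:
$E{\left(m \right)} = m \left(m + \left(-1 + m\right) \left(-2 + m\right)\right)$ ($E{\left(m \right)} = \left(\left(-1 + m\right) \left(-2 + m\right) + m\right) m = \left(m + \left(-1 + m\right) \left(-2 + m\right)\right) m = m \left(m + \left(-1 + m\right) \left(-2 + m\right)\right)$)
$M{\left(R \right)} = R \left(2 R + R \left(2 + R^{2} - 2 R\right)\right)$ ($M{\left(R \right)} = R \left(R + \left(\left(R + R \left(2 + R^{2} - 2 R\right)\right) + 0\right)\right) = R \left(R + \left(R + R \left(2 + R^{2} - 2 R\right)\right)\right) = R \left(2 R + R \left(2 + R^{2} - 2 R\right)\right)$)
$\left(-20 + M{\left(1 \right)}\right) 80 = \left(-20 + 1^{2} \left(4 + 1^{2} - 2\right)\right) 80 = \left(-20 + 1 \left(4 + 1 - 2\right)\right) 80 = \left(-20 + 1 \cdot 3\right) 80 = \left(-20 + 3\right) 80 = \left(-17\right) 80 = -1360$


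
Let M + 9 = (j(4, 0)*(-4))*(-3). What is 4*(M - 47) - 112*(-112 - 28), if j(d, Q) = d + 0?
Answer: 15648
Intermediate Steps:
j(d, Q) = d
M = 39 (M = -9 + (4*(-4))*(-3) = -9 - 16*(-3) = -9 + 48 = 39)
4*(M - 47) - 112*(-112 - 28) = 4*(39 - 47) - 112*(-112 - 28) = 4*(-8) - 112*(-140) = -32 - 1*(-15680) = -32 + 15680 = 15648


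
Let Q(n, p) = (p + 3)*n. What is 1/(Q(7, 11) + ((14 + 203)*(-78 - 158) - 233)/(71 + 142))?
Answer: -213/30571 ≈ -0.0069674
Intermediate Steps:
Q(n, p) = n*(3 + p) (Q(n, p) = (3 + p)*n = n*(3 + p))
1/(Q(7, 11) + ((14 + 203)*(-78 - 158) - 233)/(71 + 142)) = 1/(7*(3 + 11) + ((14 + 203)*(-78 - 158) - 233)/(71 + 142)) = 1/(7*14 + (217*(-236) - 233)/213) = 1/(98 + (-51212 - 233)*(1/213)) = 1/(98 - 51445*1/213) = 1/(98 - 51445/213) = 1/(-30571/213) = -213/30571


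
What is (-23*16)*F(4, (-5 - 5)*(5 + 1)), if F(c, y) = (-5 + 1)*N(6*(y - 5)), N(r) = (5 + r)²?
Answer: 218187200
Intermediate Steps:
F(c, y) = -4*(-25 + 6*y)² (F(c, y) = (-5 + 1)*(5 + 6*(y - 5))² = -4*(5 + 6*(-5 + y))² = -4*(5 + (-30 + 6*y))² = -4*(-25 + 6*y)²)
(-23*16)*F(4, (-5 - 5)*(5 + 1)) = (-23*16)*(-4*(-25 + 6*((-5 - 5)*(5 + 1)))²) = -(-1472)*(-25 + 6*(-10*6))² = -(-1472)*(-25 + 6*(-60))² = -(-1472)*(-25 - 360)² = -(-1472)*(-385)² = -(-1472)*148225 = -368*(-592900) = 218187200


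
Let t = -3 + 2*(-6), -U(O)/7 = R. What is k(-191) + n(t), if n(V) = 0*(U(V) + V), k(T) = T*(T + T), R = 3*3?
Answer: 72962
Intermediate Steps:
R = 9
U(O) = -63 (U(O) = -7*9 = -63)
k(T) = 2*T² (k(T) = T*(2*T) = 2*T²)
t = -15 (t = -3 - 12 = -15)
n(V) = 0 (n(V) = 0*(-63 + V) = 0)
k(-191) + n(t) = 2*(-191)² + 0 = 2*36481 + 0 = 72962 + 0 = 72962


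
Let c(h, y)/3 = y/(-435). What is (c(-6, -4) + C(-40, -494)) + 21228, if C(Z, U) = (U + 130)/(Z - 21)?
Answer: 187814684/8845 ≈ 21234.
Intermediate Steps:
c(h, y) = -y/145 (c(h, y) = 3*(y/(-435)) = 3*(y*(-1/435)) = 3*(-y/435) = -y/145)
C(Z, U) = (130 + U)/(-21 + Z)
(c(-6, -4) + C(-40, -494)) + 21228 = (-1/145*(-4) + (130 - 494)/(-21 - 40)) + 21228 = (4/145 - 364/(-61)) + 21228 = (4/145 - 1/61*(-364)) + 21228 = (4/145 + 364/61) + 21228 = 53024/8845 + 21228 = 187814684/8845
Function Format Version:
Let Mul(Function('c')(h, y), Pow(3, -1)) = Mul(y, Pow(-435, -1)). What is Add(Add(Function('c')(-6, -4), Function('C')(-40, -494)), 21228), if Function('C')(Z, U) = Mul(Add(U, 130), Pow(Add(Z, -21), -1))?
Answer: Rational(187814684, 8845) ≈ 21234.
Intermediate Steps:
Function('c')(h, y) = Mul(Rational(-1, 145), y) (Function('c')(h, y) = Mul(3, Mul(y, Pow(-435, -1))) = Mul(3, Mul(y, Rational(-1, 435))) = Mul(3, Mul(Rational(-1, 435), y)) = Mul(Rational(-1, 145), y))
Function('C')(Z, U) = Mul(Pow(Add(-21, Z), -1), Add(130, U)) (Function('C')(Z, U) = Mul(Add(130, U), Pow(Add(-21, Z), -1)) = Mul(Pow(Add(-21, Z), -1), Add(130, U)))
Add(Add(Function('c')(-6, -4), Function('C')(-40, -494)), 21228) = Add(Add(Mul(Rational(-1, 145), -4), Mul(Pow(Add(-21, -40), -1), Add(130, -494))), 21228) = Add(Add(Rational(4, 145), Mul(Pow(-61, -1), -364)), 21228) = Add(Add(Rational(4, 145), Mul(Rational(-1, 61), -364)), 21228) = Add(Add(Rational(4, 145), Rational(364, 61)), 21228) = Add(Rational(53024, 8845), 21228) = Rational(187814684, 8845)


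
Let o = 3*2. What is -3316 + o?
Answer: -3310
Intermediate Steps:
o = 6
-3316 + o = -3316 + 6 = -3310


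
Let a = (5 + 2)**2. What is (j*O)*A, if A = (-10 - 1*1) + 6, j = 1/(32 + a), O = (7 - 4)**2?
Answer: -5/9 ≈ -0.55556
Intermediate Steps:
a = 49 (a = 7**2 = 49)
O = 9 (O = 3**2 = 9)
j = 1/81 (j = 1/(32 + 49) = 1/81 ≈ 0.012346)
A = -5 (A = (-10 - 1) + 6 = -11 + 6 = -5)
(j*O)*A = ((1/81)*9)*(-5) = (1/9)*(-5) = -5/9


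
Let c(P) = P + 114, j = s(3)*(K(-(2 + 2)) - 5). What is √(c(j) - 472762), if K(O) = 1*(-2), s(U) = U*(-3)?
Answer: I*√472585 ≈ 687.45*I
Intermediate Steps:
s(U) = -3*U
K(O) = -2
j = 63 (j = (-3*3)*(-2 - 5) = -9*(-7) = 63)
c(P) = 114 + P
√(c(j) - 472762) = √((114 + 63) - 472762) = √(177 - 472762) = √(-472585) = I*√472585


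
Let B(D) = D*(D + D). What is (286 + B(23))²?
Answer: 1806336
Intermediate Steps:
B(D) = 2*D² (B(D) = D*(2*D) = 2*D²)
(286 + B(23))² = (286 + 2*23²)² = (286 + 2*529)² = (286 + 1058)² = 1344² = 1806336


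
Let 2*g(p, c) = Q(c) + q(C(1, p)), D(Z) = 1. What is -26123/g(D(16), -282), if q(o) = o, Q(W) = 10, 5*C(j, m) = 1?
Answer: -261230/51 ≈ -5122.2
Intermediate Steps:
C(j, m) = ⅕ (C(j, m) = (⅕)*1 = ⅕)
g(p, c) = 51/10 (g(p, c) = (10 + ⅕)/2 = (½)*(51/5) = 51/10)
-26123/g(D(16), -282) = -26123/51/10 = -26123*10/51 = -261230/51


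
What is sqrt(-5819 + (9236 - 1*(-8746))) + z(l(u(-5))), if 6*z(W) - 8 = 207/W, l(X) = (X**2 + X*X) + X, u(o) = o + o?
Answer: 1727/1140 + sqrt(12163) ≈ 111.80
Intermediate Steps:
u(o) = 2*o
l(X) = X + 2*X**2 (l(X) = (X**2 + X**2) + X = 2*X**2 + X = X + 2*X**2)
z(W) = 4/3 + 69/(2*W) (z(W) = 4/3 + (207/W)/6 = 4/3 + 69/(2*W))
sqrt(-5819 + (9236 - 1*(-8746))) + z(l(u(-5))) = sqrt(-5819 + (9236 - 1*(-8746))) + (207 + 8*((2*(-5))*(1 + 2*(2*(-5)))))/(6*(((2*(-5))*(1 + 2*(2*(-5)))))) = sqrt(-5819 + (9236 + 8746)) + (207 + 8*(-10*(1 + 2*(-10))))/(6*((-10*(1 + 2*(-10))))) = sqrt(-5819 + 17982) + (207 + 8*(-10*(1 - 20)))/(6*((-10*(1 - 20)))) = sqrt(12163) + (207 + 8*(-10*(-19)))/(6*((-10*(-19)))) = sqrt(12163) + (1/6)*(207 + 8*190)/190 = sqrt(12163) + (1/6)*(1/190)*(207 + 1520) = sqrt(12163) + (1/6)*(1/190)*1727 = sqrt(12163) + 1727/1140 = 1727/1140 + sqrt(12163)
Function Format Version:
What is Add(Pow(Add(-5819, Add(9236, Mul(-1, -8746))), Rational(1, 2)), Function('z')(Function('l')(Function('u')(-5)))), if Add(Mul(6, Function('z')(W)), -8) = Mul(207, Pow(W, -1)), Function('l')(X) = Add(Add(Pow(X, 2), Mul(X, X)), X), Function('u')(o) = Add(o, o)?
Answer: Add(Rational(1727, 1140), Pow(12163, Rational(1, 2))) ≈ 111.80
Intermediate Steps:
Function('u')(o) = Mul(2, o)
Function('l')(X) = Add(X, Mul(2, Pow(X, 2))) (Function('l')(X) = Add(Add(Pow(X, 2), Pow(X, 2)), X) = Add(Mul(2, Pow(X, 2)), X) = Add(X, Mul(2, Pow(X, 2))))
Function('z')(W) = Add(Rational(4, 3), Mul(Rational(69, 2), Pow(W, -1))) (Function('z')(W) = Add(Rational(4, 3), Mul(Rational(1, 6), Mul(207, Pow(W, -1)))) = Add(Rational(4, 3), Mul(Rational(69, 2), Pow(W, -1))))
Add(Pow(Add(-5819, Add(9236, Mul(-1, -8746))), Rational(1, 2)), Function('z')(Function('l')(Function('u')(-5)))) = Add(Pow(Add(-5819, Add(9236, Mul(-1, -8746))), Rational(1, 2)), Mul(Rational(1, 6), Pow(Mul(Mul(2, -5), Add(1, Mul(2, Mul(2, -5)))), -1), Add(207, Mul(8, Mul(Mul(2, -5), Add(1, Mul(2, Mul(2, -5)))))))) = Add(Pow(Add(-5819, Add(9236, 8746)), Rational(1, 2)), Mul(Rational(1, 6), Pow(Mul(-10, Add(1, Mul(2, -10))), -1), Add(207, Mul(8, Mul(-10, Add(1, Mul(2, -10))))))) = Add(Pow(Add(-5819, 17982), Rational(1, 2)), Mul(Rational(1, 6), Pow(Mul(-10, Add(1, -20)), -1), Add(207, Mul(8, Mul(-10, Add(1, -20)))))) = Add(Pow(12163, Rational(1, 2)), Mul(Rational(1, 6), Pow(Mul(-10, -19), -1), Add(207, Mul(8, Mul(-10, -19))))) = Add(Pow(12163, Rational(1, 2)), Mul(Rational(1, 6), Pow(190, -1), Add(207, Mul(8, 190)))) = Add(Pow(12163, Rational(1, 2)), Mul(Rational(1, 6), Rational(1, 190), Add(207, 1520))) = Add(Pow(12163, Rational(1, 2)), Mul(Rational(1, 6), Rational(1, 190), 1727)) = Add(Pow(12163, Rational(1, 2)), Rational(1727, 1140)) = Add(Rational(1727, 1140), Pow(12163, Rational(1, 2)))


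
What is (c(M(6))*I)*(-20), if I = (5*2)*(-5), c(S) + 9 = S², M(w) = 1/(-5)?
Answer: -8960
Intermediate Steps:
M(w) = -⅕
c(S) = -9 + S²
I = -50 (I = 10*(-5) = -50)
(c(M(6))*I)*(-20) = ((-9 + (-⅕)²)*(-50))*(-20) = ((-9 + 1/25)*(-50))*(-20) = -224/25*(-50)*(-20) = 448*(-20) = -8960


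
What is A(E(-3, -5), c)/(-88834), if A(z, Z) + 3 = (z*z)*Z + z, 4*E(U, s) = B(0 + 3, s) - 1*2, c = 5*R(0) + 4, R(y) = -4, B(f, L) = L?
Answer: 215/355336 ≈ 0.00060506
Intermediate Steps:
c = -16 (c = 5*(-4) + 4 = -20 + 4 = -16)
E(U, s) = -½ + s/4 (E(U, s) = (s - 1*2)/4 = (s - 2)/4 = (-2 + s)/4 = -½ + s/4)
A(z, Z) = -3 + z + Z*z² (A(z, Z) = -3 + ((z*z)*Z + z) = -3 + (z²*Z + z) = -3 + (Z*z² + z) = -3 + (z + Z*z²) = -3 + z + Z*z²)
A(E(-3, -5), c)/(-88834) = (-3 + (-½ + (¼)*(-5)) - 16*(-½ + (¼)*(-5))²)/(-88834) = (-3 + (-½ - 5/4) - 16*(-½ - 5/4)²)*(-1/88834) = (-3 - 7/4 - 16*(-7/4)²)*(-1/88834) = (-3 - 7/4 - 16*49/16)*(-1/88834) = (-3 - 7/4 - 49)*(-1/88834) = -215/4*(-1/88834) = 215/355336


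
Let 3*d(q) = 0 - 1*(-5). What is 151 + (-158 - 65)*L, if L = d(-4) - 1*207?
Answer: 137821/3 ≈ 45940.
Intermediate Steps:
d(q) = 5/3 (d(q) = (0 - 1*(-5))/3 = (0 + 5)/3 = (⅓)*5 = 5/3)
L = -616/3 (L = 5/3 - 1*207 = 5/3 - 207 = -616/3 ≈ -205.33)
151 + (-158 - 65)*L = 151 + (-158 - 65)*(-616/3) = 151 - 223*(-616/3) = 151 + 137368/3 = 137821/3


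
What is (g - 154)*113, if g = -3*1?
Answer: -17741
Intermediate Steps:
g = -3
(g - 154)*113 = (-3 - 154)*113 = -157*113 = -17741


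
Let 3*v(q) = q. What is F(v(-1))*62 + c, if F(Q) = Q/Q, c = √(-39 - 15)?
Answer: 62 + 3*I*√6 ≈ 62.0 + 7.3485*I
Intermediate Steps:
v(q) = q/3
c = 3*I*√6 (c = √(-54) = 3*I*√6 ≈ 7.3485*I)
F(Q) = 1
F(v(-1))*62 + c = 1*62 + 3*I*√6 = 62 + 3*I*√6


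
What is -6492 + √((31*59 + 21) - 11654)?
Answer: -6492 + 2*I*√2451 ≈ -6492.0 + 99.015*I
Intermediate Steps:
-6492 + √((31*59 + 21) - 11654) = -6492 + √((1829 + 21) - 11654) = -6492 + √(1850 - 11654) = -6492 + √(-9804) = -6492 + 2*I*√2451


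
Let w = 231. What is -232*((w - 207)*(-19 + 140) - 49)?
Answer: -662360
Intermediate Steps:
-232*((w - 207)*(-19 + 140) - 49) = -232*((231 - 207)*(-19 + 140) - 49) = -232*(24*121 - 49) = -232*(2904 - 49) = -232*2855 = -662360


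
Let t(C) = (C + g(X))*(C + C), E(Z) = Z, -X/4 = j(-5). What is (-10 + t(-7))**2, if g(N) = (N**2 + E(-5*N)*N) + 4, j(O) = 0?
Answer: 1024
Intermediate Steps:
X = 0 (X = -4*0 = 0)
g(N) = 4 - 4*N**2 (g(N) = (N**2 + (-5*N)*N) + 4 = (N**2 - 5*N**2) + 4 = -4*N**2 + 4 = 4 - 4*N**2)
t(C) = 2*C*(4 + C) (t(C) = (C + (4 - 4*0**2))*(C + C) = (C + (4 - 4*0))*(2*C) = (C + (4 + 0))*(2*C) = (C + 4)*(2*C) = (4 + C)*(2*C) = 2*C*(4 + C))
(-10 + t(-7))**2 = (-10 + 2*(-7)*(4 - 7))**2 = (-10 + 2*(-7)*(-3))**2 = (-10 + 42)**2 = 32**2 = 1024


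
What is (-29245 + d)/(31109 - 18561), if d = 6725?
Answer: -5630/3137 ≈ -1.7947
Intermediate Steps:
(-29245 + d)/(31109 - 18561) = (-29245 + 6725)/(31109 - 18561) = -22520/12548 = -22520*1/12548 = -5630/3137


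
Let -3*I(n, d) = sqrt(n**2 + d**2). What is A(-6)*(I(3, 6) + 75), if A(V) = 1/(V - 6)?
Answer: -25/4 + sqrt(5)/12 ≈ -6.0637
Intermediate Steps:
I(n, d) = -sqrt(d**2 + n**2)/3 (I(n, d) = -sqrt(n**2 + d**2)/3 = -sqrt(d**2 + n**2)/3)
A(V) = 1/(-6 + V)
A(-6)*(I(3, 6) + 75) = (-sqrt(6**2 + 3**2)/3 + 75)/(-6 - 6) = (-sqrt(36 + 9)/3 + 75)/(-12) = -(-sqrt(5) + 75)/12 = -(75 - sqrt(5))/12 = -25/4 + sqrt(5)/12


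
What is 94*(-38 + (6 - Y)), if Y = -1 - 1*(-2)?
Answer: -3102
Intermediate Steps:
Y = 1 (Y = -1 + 2 = 1)
94*(-38 + (6 - Y)) = 94*(-38 + (6 - 1*1)) = 94*(-38 + (6 - 1)) = 94*(-38 + 5) = 94*(-33) = -3102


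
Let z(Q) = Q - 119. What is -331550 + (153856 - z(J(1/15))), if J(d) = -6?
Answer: -177569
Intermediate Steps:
z(Q) = -119 + Q
-331550 + (153856 - z(J(1/15))) = -331550 + (153856 - (-119 - 6)) = -331550 + (153856 - 1*(-125)) = -331550 + (153856 + 125) = -331550 + 153981 = -177569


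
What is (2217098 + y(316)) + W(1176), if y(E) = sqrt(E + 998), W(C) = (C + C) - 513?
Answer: 2218937 + 3*sqrt(146) ≈ 2.2190e+6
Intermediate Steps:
W(C) = -513 + 2*C (W(C) = 2*C - 513 = -513 + 2*C)
y(E) = sqrt(998 + E)
(2217098 + y(316)) + W(1176) = (2217098 + sqrt(998 + 316)) + (-513 + 2*1176) = (2217098 + sqrt(1314)) + (-513 + 2352) = (2217098 + 3*sqrt(146)) + 1839 = 2218937 + 3*sqrt(146)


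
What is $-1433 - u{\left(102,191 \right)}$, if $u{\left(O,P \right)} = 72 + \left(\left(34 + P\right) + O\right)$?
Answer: $-1832$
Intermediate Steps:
$u{\left(O,P \right)} = 106 + O + P$ ($u{\left(O,P \right)} = 72 + \left(34 + O + P\right) = 106 + O + P$)
$-1433 - u{\left(102,191 \right)} = -1433 - \left(106 + 102 + 191\right) = -1433 - 399 = -1832$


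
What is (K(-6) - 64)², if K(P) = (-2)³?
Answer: 5184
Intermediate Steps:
K(P) = -8
(K(-6) - 64)² = (-8 - 64)² = (-72)² = 5184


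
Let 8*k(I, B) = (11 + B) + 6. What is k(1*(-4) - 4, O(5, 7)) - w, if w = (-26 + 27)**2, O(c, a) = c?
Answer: 7/4 ≈ 1.7500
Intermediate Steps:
k(I, B) = 17/8 + B/8 (k(I, B) = ((11 + B) + 6)/8 = (17 + B)/8 = 17/8 + B/8)
w = 1 (w = 1**2 = 1)
k(1*(-4) - 4, O(5, 7)) - w = (17/8 + (1/8)*5) - 1*1 = (17/8 + 5/8) - 1 = 11/4 - 1 = 7/4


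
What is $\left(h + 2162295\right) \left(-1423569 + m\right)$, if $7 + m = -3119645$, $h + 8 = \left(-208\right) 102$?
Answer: $-9727358729691$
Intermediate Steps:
$h = -21224$ ($h = -8 - 21216 = -21224$)
$m = -3119652$ ($m = -7 - 3119645 = -3119652$)
$\left(h + 2162295\right) \left(-1423569 + m\right) = \left(-21224 + 2162295\right) \left(-1423569 - 3119652\right) = 2141071 \left(-4543221\right) = -9727358729691$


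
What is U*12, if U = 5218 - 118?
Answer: 61200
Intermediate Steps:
U = 5100
U*12 = 5100*12 = 61200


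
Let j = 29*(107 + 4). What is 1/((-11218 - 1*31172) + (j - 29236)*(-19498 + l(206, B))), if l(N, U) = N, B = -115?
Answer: 1/501877574 ≈ 1.9925e-9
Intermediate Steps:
j = 3219 (j = 29*111 = 3219)
1/((-11218 - 1*31172) + (j - 29236)*(-19498 + l(206, B))) = 1/((-11218 - 1*31172) + (3219 - 29236)*(-19498 + 206)) = 1/((-11218 - 31172) - 26017*(-19292)) = 1/(-42390 + 501919964) = 1/501877574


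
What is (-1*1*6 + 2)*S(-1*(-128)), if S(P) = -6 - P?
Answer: 536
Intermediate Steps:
(-1*1*6 + 2)*S(-1*(-128)) = (-1*1*6 + 2)*(-6 - (-1)*(-128)) = (-1*6 + 2)*(-6 - 1*128) = (-6 + 2)*(-6 - 128) = -4*(-134) = 536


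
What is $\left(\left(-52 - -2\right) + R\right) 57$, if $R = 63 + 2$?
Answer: $855$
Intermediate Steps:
$R = 65$
$\left(\left(-52 - -2\right) + R\right) 57 = \left(\left(-52 - -2\right) + 65\right) 57 = \left(\left(-52 + 2\right) + 65\right) 57 = \left(-50 + 65\right) 57 = 15 \cdot 57 = 855$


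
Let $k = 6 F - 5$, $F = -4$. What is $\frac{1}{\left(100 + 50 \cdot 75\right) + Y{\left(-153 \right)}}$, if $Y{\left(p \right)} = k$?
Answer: $\frac{1}{3821} \approx 0.00026171$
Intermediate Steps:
$k = -29$ ($k = 6 \left(-4\right) - 5 = -24 - 5 = -29$)
$Y{\left(p \right)} = -29$
$\frac{1}{\left(100 + 50 \cdot 75\right) + Y{\left(-153 \right)}} = \frac{1}{\left(100 + 50 \cdot 75\right) - 29} = \frac{1}{\left(100 + 3750\right) - 29} = \frac{1}{3850 - 29} = \frac{1}{3821}$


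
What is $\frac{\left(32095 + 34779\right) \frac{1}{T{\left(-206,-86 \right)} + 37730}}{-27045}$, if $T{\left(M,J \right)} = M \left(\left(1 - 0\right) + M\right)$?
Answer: $- \frac{33437}{1081259100} \approx -3.0924 \cdot 10^{-5}$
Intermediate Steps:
$T{\left(M,J \right)} = M \left(1 + M\right)$ ($T{\left(M,J \right)} = M \left(\left(1 + 0\right) + M\right) = M \left(1 + M\right)$)
$\frac{\left(32095 + 34779\right) \frac{1}{T{\left(-206,-86 \right)} + 37730}}{-27045} = \frac{\left(32095 + 34779\right) \frac{1}{- 206 \left(1 - 206\right) + 37730}}{-27045} = \frac{66874}{\left(-206\right) \left(-205\right) + 37730} \left(- \frac{1}{27045}\right) = \frac{66874}{42230 + 37730} \left(- \frac{1}{27045}\right) = \frac{66874}{79960} \left(- \frac{1}{27045}\right) = 66874 \cdot \frac{1}{79960} \left(- \frac{1}{27045}\right) = \frac{33437}{39980} \left(- \frac{1}{27045}\right) = - \frac{33437}{1081259100}$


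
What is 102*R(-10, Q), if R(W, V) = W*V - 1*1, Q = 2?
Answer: -2142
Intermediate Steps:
R(W, V) = -1 + V*W (R(W, V) = V*W - 1 = -1 + V*W)
102*R(-10, Q) = 102*(-1 + 2*(-10)) = 102*(-1 - 20) = 102*(-21) = -2142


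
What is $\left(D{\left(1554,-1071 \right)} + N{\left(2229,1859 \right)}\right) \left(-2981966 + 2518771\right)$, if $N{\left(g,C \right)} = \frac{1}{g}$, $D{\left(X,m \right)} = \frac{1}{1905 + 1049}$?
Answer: $- \frac{2400739685}{6584466} \approx -364.61$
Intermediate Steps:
$D{\left(X,m \right)} = \frac{1}{2954}$
$\left(D{\left(1554,-1071 \right)} + N{\left(2229,1859 \right)}\right) \left(-2981966 + 2518771\right) = \left(\frac{1}{2954} + \frac{1}{2229}\right) \left(-2981966 + 2518771\right) = \left(\frac{1}{2954} + \frac{1}{2229}\right) \left(-463195\right) = \frac{5183}{6584466} \left(-463195\right) = - \frac{2400739685}{6584466}$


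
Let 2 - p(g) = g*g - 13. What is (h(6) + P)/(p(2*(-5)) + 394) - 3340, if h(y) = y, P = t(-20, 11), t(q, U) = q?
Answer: -1032074/309 ≈ -3340.0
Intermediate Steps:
P = -20
p(g) = 15 - g**2 (p(g) = 2 - (g*g - 13) = 2 - (g**2 - 13) = 2 - (-13 + g**2) = 2 + (13 - g**2) = 15 - g**2)
(h(6) + P)/(p(2*(-5)) + 394) - 3340 = (6 - 20)/((15 - (2*(-5))**2) + 394) - 3340 = -14/((15 - 1*(-10)**2) + 394) - 3340 = -14/((15 - 1*100) + 394) - 3340 = -14/((15 - 100) + 394) - 3340 = -14/(-85 + 394) - 3340 = -14/309 - 3340 = -1032074/309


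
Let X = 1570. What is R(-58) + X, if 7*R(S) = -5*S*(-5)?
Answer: 9540/7 ≈ 1362.9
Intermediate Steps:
R(S) = 25*S/7 (R(S) = (-5*S*(-5))/7 = (25*S)/7 = 25*S/7)
R(-58) + X = (25/7)*(-58) + 1570 = -1450/7 + 1570 = 9540/7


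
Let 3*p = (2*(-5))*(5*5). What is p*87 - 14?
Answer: -7264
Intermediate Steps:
p = -250/3 (p = ((2*(-5))*(5*5))/3 = (-10*25)/3 = (⅓)*(-250) = -250/3 ≈ -83.333)
p*87 - 14 = -250/3*87 - 14 = -7250 - 14 = -7264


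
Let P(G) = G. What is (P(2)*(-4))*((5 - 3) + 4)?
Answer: -48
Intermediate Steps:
(P(2)*(-4))*((5 - 3) + 4) = (2*(-4))*((5 - 3) + 4) = -8*(2 + 4) = -8*6 = -48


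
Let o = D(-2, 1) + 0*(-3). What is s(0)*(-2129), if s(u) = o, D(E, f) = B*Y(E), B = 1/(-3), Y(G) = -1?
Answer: -2129/3 ≈ -709.67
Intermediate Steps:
B = -1/3 ≈ -0.33333
D(E, f) = 1/3 (D(E, f) = -1/3*(-1) = 1/3)
o = 1/3 (o = 1/3 + 0*(-3) = 1/3 + 0 = 1/3 ≈ 0.33333)
s(u) = 1/3
s(0)*(-2129) = (1/3)*(-2129) = -2129/3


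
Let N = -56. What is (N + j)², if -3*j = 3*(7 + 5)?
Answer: 4624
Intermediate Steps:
j = -12 (j = -(7 + 5) = -12 ≈ -12.000)
(N + j)² = (-56 - 12)² = (-68)² = 4624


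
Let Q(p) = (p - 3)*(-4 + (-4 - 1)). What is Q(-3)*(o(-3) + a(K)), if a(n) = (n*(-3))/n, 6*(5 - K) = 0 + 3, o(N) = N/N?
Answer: -108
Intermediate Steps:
o(N) = 1
K = 9/2 (K = 5 - (0 + 3)/6 = 5 - 1/6*3 = 5 - 1/2 = 9/2 ≈ 4.5000)
a(n) = -3 (a(n) = (-3*n)/n = -3)
Q(p) = 27 - 9*p (Q(p) = (-3 + p)*(-4 - 5) = (-3 + p)*(-9) = 27 - 9*p)
Q(-3)*(o(-3) + a(K)) = (27 - 9*(-3))*(1 - 3) = (27 + 27)*(-2) = 54*(-2) = -108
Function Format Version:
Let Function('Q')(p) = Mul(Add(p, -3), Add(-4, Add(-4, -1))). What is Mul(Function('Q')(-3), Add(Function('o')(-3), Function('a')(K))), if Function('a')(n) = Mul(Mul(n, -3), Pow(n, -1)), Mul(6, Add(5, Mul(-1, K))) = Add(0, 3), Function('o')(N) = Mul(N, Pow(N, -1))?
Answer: -108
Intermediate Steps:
Function('o')(N) = 1
K = Rational(9, 2) (K = Add(5, Mul(Rational(-1, 6), Add(0, 3))) = Add(5, Mul(Rational(-1, 6), 3)) = Add(5, Rational(-1, 2)) = Rational(9, 2) ≈ 4.5000)
Function('a')(n) = -3 (Function('a')(n) = Mul(Mul(-3, n), Pow(n, -1)) = -3)
Function('Q')(p) = Add(27, Mul(-9, p)) (Function('Q')(p) = Mul(Add(-3, p), Add(-4, -5)) = Mul(Add(-3, p), -9) = Add(27, Mul(-9, p)))
Mul(Function('Q')(-3), Add(Function('o')(-3), Function('a')(K))) = Mul(Add(27, Mul(-9, -3)), Add(1, -3)) = Mul(Add(27, 27), -2) = Mul(54, -2) = -108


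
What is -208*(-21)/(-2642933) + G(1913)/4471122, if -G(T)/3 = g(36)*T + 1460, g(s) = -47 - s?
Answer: 409273622995/3938958626942 ≈ 0.10390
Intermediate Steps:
G(T) = -4380 + 249*T (G(T) = -3*((-47 - 1*36)*T + 1460) = -3*((-47 - 36)*T + 1460) = -3*(-83*T + 1460) = -3*(1460 - 83*T) = -4380 + 249*T)
-208*(-21)/(-2642933) + G(1913)/4471122 = -208*(-21)/(-2642933) + (-4380 + 249*1913)/4471122 = 4368*(-1/2642933) + (-4380 + 476337)*(1/4471122) = -4368/2642933 + 471957*(1/4471122) = -4368/2642933 + 157319/1490374 = 409273622995/3938958626942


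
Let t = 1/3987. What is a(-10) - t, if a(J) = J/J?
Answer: 3986/3987 ≈ 0.99975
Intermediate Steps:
t = 1/3987 ≈ 0.00025081
a(J) = 1
a(-10) - t = 1 - 1*1/3987 = 1 - 1/3987 = 3986/3987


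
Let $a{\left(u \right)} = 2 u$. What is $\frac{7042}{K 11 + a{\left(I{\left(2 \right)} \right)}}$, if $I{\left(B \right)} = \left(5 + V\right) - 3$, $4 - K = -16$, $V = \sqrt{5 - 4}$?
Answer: $\frac{3521}{113} \approx 31.159$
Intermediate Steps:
$V = 1$ ($V = \sqrt{1} = 1$)
$K = 20$ ($K = 4 - -16 = 4 + 16 = 20$)
$I{\left(B \right)} = 3$ ($I{\left(B \right)} = \left(5 + 1\right) - 3 = 6 - 3 = 3$)
$\frac{7042}{K 11 + a{\left(I{\left(2 \right)} \right)}} = \frac{7042}{20 \cdot 11 + 2 \cdot 3} = \frac{7042}{220 + 6} = \frac{7042}{226} = 7042 \cdot \frac{1}{226} = \frac{3521}{113}$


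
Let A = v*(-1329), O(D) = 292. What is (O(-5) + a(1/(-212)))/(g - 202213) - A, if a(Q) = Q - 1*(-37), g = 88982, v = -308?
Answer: -9826003268451/24004972 ≈ -4.0933e+5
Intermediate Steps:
a(Q) = 37 + Q (a(Q) = Q + 37 = 37 + Q)
A = 409332 (A = -308*(-1329) = 409332)
(O(-5) + a(1/(-212)))/(g - 202213) - A = (292 + (37 + 1/(-212)))/(88982 - 202213) - 1*409332 = (292 + (37 - 1/212))/(-113231) - 409332 = (292 + 7843/212)*(-1/113231) - 409332 = (69747/212)*(-1/113231) - 409332 = -69747/24004972 - 409332 = -9826003268451/24004972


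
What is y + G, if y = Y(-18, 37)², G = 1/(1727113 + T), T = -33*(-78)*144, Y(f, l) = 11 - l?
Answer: 1418091845/2097769 ≈ 676.00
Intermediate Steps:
T = 370656 (T = 2574*144 = 370656)
G = 1/2097769 (G = 1/(1727113 + 370656) = 1/2097769 ≈ 4.7670e-7)
y = 676 (y = (11 - 1*37)² = (11 - 37)² = (-26)² = 676)
y + G = 676 + 1/2097769 = 1418091845/2097769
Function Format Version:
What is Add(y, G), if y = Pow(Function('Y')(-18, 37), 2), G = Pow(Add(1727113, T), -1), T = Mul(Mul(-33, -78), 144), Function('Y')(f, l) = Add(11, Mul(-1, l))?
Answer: Rational(1418091845, 2097769) ≈ 676.00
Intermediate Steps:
T = 370656 (T = Mul(2574, 144) = 370656)
G = Rational(1, 2097769) (G = Pow(Add(1727113, 370656), -1) = Pow(2097769, -1) = Rational(1, 2097769) ≈ 4.7670e-7)
y = 676 (y = Pow(Add(11, Mul(-1, 37)), 2) = Pow(Add(11, -37), 2) = Pow(-26, 2) = 676)
Add(y, G) = Add(676, Rational(1, 2097769)) = Rational(1418091845, 2097769)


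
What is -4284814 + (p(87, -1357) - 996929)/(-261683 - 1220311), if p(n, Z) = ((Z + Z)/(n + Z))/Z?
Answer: -2016146476394372/470533095 ≈ -4.2848e+6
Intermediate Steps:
p(n, Z) = 2/(Z + n) (p(n, Z) = ((2*Z)/(Z + n))/Z = (2*Z/(Z + n))/Z = 2/(Z + n))
-4284814 + (p(87, -1357) - 996929)/(-261683 - 1220311) = -4284814 + (2/(-1357 + 87) - 996929)/(-261683 - 1220311) = -4284814 + (2/(-1270) - 996929)/(-1481994) = -4284814 + (2*(-1/1270) - 996929)*(-1/1481994) = -4284814 + (-1/635 - 996929)*(-1/1481994) = -4284814 - 633049916/635*(-1/1481994) = -4284814 + 316524958/470533095 = -2016146476394372/470533095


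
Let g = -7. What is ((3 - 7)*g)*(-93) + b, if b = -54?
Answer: -2658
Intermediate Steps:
((3 - 7)*g)*(-93) + b = ((3 - 7)*(-7))*(-93) - 54 = -4*(-7)*(-93) - 54 = 28*(-93) - 54 = -2604 - 54 = -2658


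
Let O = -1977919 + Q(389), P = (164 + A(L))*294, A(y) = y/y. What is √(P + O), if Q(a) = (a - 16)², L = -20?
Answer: 6*I*√49730 ≈ 1338.0*I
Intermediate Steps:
A(y) = 1
Q(a) = (-16 + a)²
P = 48510 (P = (164 + 1)*294 = 165*294 = 48510)
O = -1838790 (O = -1977919 + (-16 + 389)² = -1977919 + 373² = -1977919 + 139129 = -1838790)
√(P + O) = √(48510 - 1838790) = √(-1790280) = 6*I*√49730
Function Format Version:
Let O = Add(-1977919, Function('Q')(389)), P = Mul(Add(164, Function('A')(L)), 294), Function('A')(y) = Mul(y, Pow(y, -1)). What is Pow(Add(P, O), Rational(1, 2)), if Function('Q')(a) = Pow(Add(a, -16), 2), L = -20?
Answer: Mul(6, I, Pow(49730, Rational(1, 2))) ≈ Mul(1338.0, I)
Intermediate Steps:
Function('A')(y) = 1
Function('Q')(a) = Pow(Add(-16, a), 2)
P = 48510 (P = Mul(Add(164, 1), 294) = Mul(165, 294) = 48510)
O = -1838790 (O = Add(-1977919, Pow(Add(-16, 389), 2)) = Add(-1977919, Pow(373, 2)) = Add(-1977919, 139129) = -1838790)
Pow(Add(P, O), Rational(1, 2)) = Pow(Add(48510, -1838790), Rational(1, 2)) = Pow(-1790280, Rational(1, 2)) = Mul(6, I, Pow(49730, Rational(1, 2)))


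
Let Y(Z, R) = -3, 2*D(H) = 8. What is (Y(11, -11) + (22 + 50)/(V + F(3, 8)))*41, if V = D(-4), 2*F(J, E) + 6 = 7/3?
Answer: 16113/13 ≈ 1239.5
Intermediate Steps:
F(J, E) = -11/6 (F(J, E) = -3 + (7/3)/2 = -3 + (7*(⅓))/2 = -3 + (½)*(7/3) = -3 + 7/6 = -11/6)
D(H) = 4 (D(H) = (½)*8 = 4)
V = 4
(Y(11, -11) + (22 + 50)/(V + F(3, 8)))*41 = (-3 + (22 + 50)/(4 - 11/6))*41 = (-3 + 72/(13/6))*41 = (-3 + 72*(6/13))*41 = (-3 + 432/13)*41 = (393/13)*41 = 16113/13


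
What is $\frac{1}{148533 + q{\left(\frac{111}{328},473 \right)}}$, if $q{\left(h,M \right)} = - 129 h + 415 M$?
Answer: $\frac{328}{113089265} \approx 2.9004 \cdot 10^{-6}$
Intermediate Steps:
$\frac{1}{148533 + q{\left(\frac{111}{328},473 \right)}} = \frac{1}{148533 + \left(- 129 \cdot \frac{111}{328} + 415 \cdot 473\right)} = \frac{1}{148533 + \left(- 129 \cdot 111 \cdot \frac{1}{328} + 196295\right)} = \frac{1}{148533 + \left(\left(-129\right) \frac{111}{328} + 196295\right)} = \frac{1}{148533 + \left(- \frac{14319}{328} + 196295\right)} = \frac{1}{148533 + \frac{64370441}{328}} = \frac{1}{\frac{113089265}{328}} = \frac{328}{113089265}$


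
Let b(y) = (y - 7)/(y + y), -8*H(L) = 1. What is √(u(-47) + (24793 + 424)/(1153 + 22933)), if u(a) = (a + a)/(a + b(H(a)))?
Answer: 7*√99324907446/891182 ≈ 2.4755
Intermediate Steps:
H(L) = -⅛ (H(L) = -⅛*1 = -⅛)
b(y) = (-7 + y)/(2*y) (b(y) = (-7 + y)/((2*y)) = (-7 + y)*(1/(2*y)) = (-7 + y)/(2*y))
u(a) = 2*a/(57/2 + a) (u(a) = (a + a)/(a + (-7 - ⅛)/(2*(-⅛))) = (2*a)/(a + (½)*(-8)*(-57/8)) = (2*a)/(a + 57/2) = (2*a)/(57/2 + a) = 2*a/(57/2 + a))
√(u(-47) + (24793 + 424)/(1153 + 22933)) = √(4*(-47)/(57 + 2*(-47)) + (24793 + 424)/(1153 + 22933)) = √(4*(-47)/(57 - 94) + 25217/24086) = √(4*(-47)/(-37) + 25217*(1/24086)) = √(4*(-47)*(-1/37) + 25217/24086) = √(188/37 + 25217/24086) = √(5461197/891182) = 7*√99324907446/891182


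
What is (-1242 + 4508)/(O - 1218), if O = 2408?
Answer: 1633/595 ≈ 2.7445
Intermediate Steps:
(-1242 + 4508)/(O - 1218) = (-1242 + 4508)/(2408 - 1218) = 3266/1190 = 3266*(1/1190) = 1633/595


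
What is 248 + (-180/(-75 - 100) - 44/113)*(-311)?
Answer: 194632/3955 ≈ 49.212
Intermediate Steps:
248 + (-180/(-75 - 100) - 44/113)*(-311) = 248 + (-180/(-175) - 44*1/113)*(-311) = 248 + (-180*(-1/175) - 44/113)*(-311) = 248 + (36/35 - 44/113)*(-311) = 248 + (2528/3955)*(-311) = 248 - 786208/3955 = 194632/3955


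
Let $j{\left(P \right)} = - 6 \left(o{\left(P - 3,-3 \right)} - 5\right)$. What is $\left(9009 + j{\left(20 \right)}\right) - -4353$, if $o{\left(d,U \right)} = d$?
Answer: $13290$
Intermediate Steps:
$j{\left(P \right)} = 48 - 6 P$ ($j{\left(P \right)} = - 6 \left(\left(P - 3\right) - 5\right) = - 6 \left(\left(-3 + P\right) - 5\right) = - 6 \left(-8 + P\right) = 48 - 6 P$)
$\left(9009 + j{\left(20 \right)}\right) - -4353 = \left(9009 + \left(48 - 120\right)\right) - -4353 = \left(9009 + \left(48 - 120\right)\right) + \left(-7279 + 11632\right) = \left(9009 - 72\right) + 4353 = 8937 + 4353 = 13290$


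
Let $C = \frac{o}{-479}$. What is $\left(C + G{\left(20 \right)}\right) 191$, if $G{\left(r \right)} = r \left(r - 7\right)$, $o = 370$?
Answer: $\frac{23716470}{479} \approx 49512.0$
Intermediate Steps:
$G{\left(r \right)} = r \left(-7 + r\right)$
$C = - \frac{370}{479}$ ($C = \frac{370}{-479} = 370 \left(- \frac{1}{479}\right) = - \frac{370}{479} \approx -0.77244$)
$\left(C + G{\left(20 \right)}\right) 191 = \left(- \frac{370}{479} + 20 \left(-7 + 20\right)\right) 191 = \left(- \frac{370}{479} + 20 \cdot 13\right) 191 = \left(- \frac{370}{479} + 260\right) 191 = \frac{124170}{479} \cdot 191 = \frac{23716470}{479}$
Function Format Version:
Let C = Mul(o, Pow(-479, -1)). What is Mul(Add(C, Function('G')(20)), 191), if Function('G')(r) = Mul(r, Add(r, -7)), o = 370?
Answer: Rational(23716470, 479) ≈ 49512.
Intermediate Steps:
Function('G')(r) = Mul(r, Add(-7, r))
C = Rational(-370, 479) (C = Mul(370, Pow(-479, -1)) = Mul(370, Rational(-1, 479)) = Rational(-370, 479) ≈ -0.77244)
Mul(Add(C, Function('G')(20)), 191) = Mul(Add(Rational(-370, 479), Mul(20, Add(-7, 20))), 191) = Mul(Add(Rational(-370, 479), Mul(20, 13)), 191) = Mul(Add(Rational(-370, 479), 260), 191) = Mul(Rational(124170, 479), 191) = Rational(23716470, 479)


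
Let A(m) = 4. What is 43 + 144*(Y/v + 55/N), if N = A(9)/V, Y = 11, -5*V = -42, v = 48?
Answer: 16708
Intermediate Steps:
V = 42/5 (V = -1/5*(-42) = 42/5 ≈ 8.4000)
N = 10/21 (N = 4/(42/5) = 4*(5/42) = 10/21 ≈ 0.47619)
43 + 144*(Y/v + 55/N) = 43 + 144*(11/48 + 55/(10/21)) = 43 + 144*(11*(1/48) + 55*(21/10)) = 43 + 144*(11/48 + 231/2) = 43 + 144*(5555/48) = 43 + 16665 = 16708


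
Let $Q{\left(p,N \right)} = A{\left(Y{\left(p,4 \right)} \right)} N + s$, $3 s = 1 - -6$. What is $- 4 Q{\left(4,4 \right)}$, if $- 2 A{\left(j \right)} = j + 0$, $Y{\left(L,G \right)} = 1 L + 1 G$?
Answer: $\frac{164}{3} \approx 54.667$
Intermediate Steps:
$Y{\left(L,G \right)} = G + L$ ($Y{\left(L,G \right)} = L + G = G + L$)
$A{\left(j \right)} = - \frac{j}{2}$ ($A{\left(j \right)} = - \frac{j + 0}{2} = - \frac{j}{2}$)
$s = \frac{7}{3}$ ($s = \frac{1 - -6}{3} = \frac{1 + 6}{3} = \frac{1}{3} \cdot 7 = \frac{7}{3} \approx 2.3333$)
$Q{\left(p,N \right)} = \frac{7}{3} + N \left(-2 - \frac{p}{2}\right)$ ($Q{\left(p,N \right)} = - \frac{4 + p}{2} N + \frac{7}{3} = \left(-2 - \frac{p}{2}\right) N + \frac{7}{3} = N \left(-2 - \frac{p}{2}\right) + \frac{7}{3} = \frac{7}{3} + N \left(-2 - \frac{p}{2}\right)$)
$- 4 Q{\left(4,4 \right)} = - 4 \left(\frac{7}{3} - 2 \left(4 + 4\right)\right) = - 4 \left(\frac{7}{3} - 2 \cdot 8\right) = - 4 \left(\frac{7}{3} - 16\right) = \left(-4\right) \left(- \frac{41}{3}\right) = \frac{164}{3}$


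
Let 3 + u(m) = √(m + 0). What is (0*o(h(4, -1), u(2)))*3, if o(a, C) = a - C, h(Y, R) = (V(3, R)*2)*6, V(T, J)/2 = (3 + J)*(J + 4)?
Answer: 0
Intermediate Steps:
u(m) = -3 + √m (u(m) = -3 + √(m + 0) = -3 + √m)
V(T, J) = 2*(3 + J)*(4 + J) (V(T, J) = 2*((3 + J)*(J + 4)) = 2*((3 + J)*(4 + J)) = 2*(3 + J)*(4 + J))
h(Y, R) = 288 + 24*R² + 168*R (h(Y, R) = ((24 + 2*R² + 14*R)*2)*6 = (48 + 4*R² + 28*R)*6 = 288 + 24*R² + 168*R)
(0*o(h(4, -1), u(2)))*3 = (0*((288 + 24*(-1)² + 168*(-1)) - (-3 + √2)))*3 = (0*((288 + 24*1 - 168) + (3 - √2)))*3 = (0*((288 + 24 - 168) + (3 - √2)))*3 = (0*(144 + (3 - √2)))*3 = (0*(147 - √2))*3 = 0*3 = 0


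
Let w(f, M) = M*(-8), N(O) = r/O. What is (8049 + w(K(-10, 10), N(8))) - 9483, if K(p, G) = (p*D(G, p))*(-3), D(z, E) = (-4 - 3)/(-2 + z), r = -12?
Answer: -1422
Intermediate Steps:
D(z, E) = -7/(-2 + z)
K(p, G) = 21*p/(-2 + G) (K(p, G) = (p*(-7/(-2 + G)))*(-3) = -7*p/(-2 + G)*(-3) = 21*p/(-2 + G))
N(O) = -12/O
w(f, M) = -8*M
(8049 + w(K(-10, 10), N(8))) - 9483 = (8049 - (-96)/8) - 9483 = (8049 - 8*(-3/2)) - 9483 = (8049 + 12) - 9483 = 8061 - 9483 = -1422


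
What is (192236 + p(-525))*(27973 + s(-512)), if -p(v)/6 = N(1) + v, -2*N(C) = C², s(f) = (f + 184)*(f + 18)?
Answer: 37124886945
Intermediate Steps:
s(f) = (18 + f)*(184 + f) (s(f) = (184 + f)*(18 + f) = (18 + f)*(184 + f))
N(C) = -C²/2
p(v) = 3 - 6*v (p(v) = -6*(-½*1² + v) = -6*(-½*1 + v) = -6*(-½ + v) = 3 - 6*v)
(192236 + p(-525))*(27973 + s(-512)) = (192236 + (3 - 6*(-525)))*(27973 + (3312 + (-512)² + 202*(-512))) = (192236 + (3 + 3150))*(27973 + (3312 + 262144 - 103424)) = (192236 + 3153)*(27973 + 162032) = 195389*190005 = 37124886945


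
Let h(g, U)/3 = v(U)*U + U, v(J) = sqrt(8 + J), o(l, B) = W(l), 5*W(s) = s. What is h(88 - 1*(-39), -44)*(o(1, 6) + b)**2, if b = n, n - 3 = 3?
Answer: -126852/25 - 761112*I/25 ≈ -5074.1 - 30444.0*I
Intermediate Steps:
W(s) = s/5
o(l, B) = l/5
h(g, U) = 3*U + 3*U*sqrt(8 + U) (h(g, U) = 3*(sqrt(8 + U)*U + U) = 3*(U*sqrt(8 + U) + U) = 3*(U + U*sqrt(8 + U)) = 3*U + 3*U*sqrt(8 + U))
n = 6 (n = 3 + 3 = 6)
b = 6
h(88 - 1*(-39), -44)*(o(1, 6) + b)**2 = (3*(-44)*(1 + sqrt(8 - 44)))*((1/5)*1 + 6)**2 = (3*(-44)*(1 + sqrt(-36)))*(1/5 + 6)**2 = (3*(-44)*(1 + 6*I))*(31/5)**2 = (-132 - 792*I)*(961/25) = -126852/25 - 761112*I/25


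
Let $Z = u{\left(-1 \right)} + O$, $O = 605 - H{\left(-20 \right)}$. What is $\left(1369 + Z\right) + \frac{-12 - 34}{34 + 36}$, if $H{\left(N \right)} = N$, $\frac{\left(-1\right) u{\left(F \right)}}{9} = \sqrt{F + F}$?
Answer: $\frac{69767}{35} - 9 i \sqrt{2} \approx 1993.3 - 12.728 i$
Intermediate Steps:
$u{\left(F \right)} = - 9 \sqrt{2} \sqrt{F}$ ($u{\left(F \right)} = - 9 \sqrt{F + F} = - 9 \sqrt{2 F} = - 9 \sqrt{2} \sqrt{F}$)
$O = 625$ ($O = 605 - -20 = 605 + 20 = 625$)
$Z = 625 - 9 i \sqrt{2}$ ($Z = - 9 \sqrt{2} \sqrt{-1} + 625 = - 9 \sqrt{2} i + 625 = - 9 i \sqrt{2} + 625 = 625 - 9 i \sqrt{2} \approx 625.0 - 12.728 i$)
$\left(1369 + Z\right) + \frac{-12 - 34}{34 + 36} = \left(1369 + \left(625 - 9 i \sqrt{2}\right)\right) + \frac{-12 - 34}{34 + 36} = \left(1994 - 9 i \sqrt{2}\right) + \frac{1}{70} \left(-46\right) = \left(1994 - 9 i \sqrt{2}\right) - \frac{23}{35} = \frac{69767}{35} - 9 i \sqrt{2}$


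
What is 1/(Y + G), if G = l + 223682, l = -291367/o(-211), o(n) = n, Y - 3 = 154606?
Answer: 211/80110768 ≈ 2.6339e-6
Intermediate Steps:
Y = 154609 (Y = 3 + 154606 = 154609)
l = 291367/211 (l = -291367/(-211) = -291367*(-1/211) = 291367/211 ≈ 1380.9)
G = 47488269/211 (G = 291367/211 + 223682 = 47488269/211 ≈ 2.2506e+5)
1/(Y + G) = 1/(154609 + 47488269/211) = 1/(80110768/211) = 211/80110768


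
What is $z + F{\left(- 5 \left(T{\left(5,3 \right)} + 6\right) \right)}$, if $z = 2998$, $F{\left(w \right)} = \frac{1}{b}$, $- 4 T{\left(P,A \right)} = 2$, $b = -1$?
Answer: $2997$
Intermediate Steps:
$T{\left(P,A \right)} = - \frac{1}{2}$ ($T{\left(P,A \right)} = \left(- \frac{1}{4}\right) 2 = - \frac{1}{2}$)
$F{\left(w \right)} = -1$ ($F{\left(w \right)} = \frac{1}{-1} = -1$)
$z + F{\left(- 5 \left(T{\left(5,3 \right)} + 6\right) \right)} = 2998 - 1 = 2997$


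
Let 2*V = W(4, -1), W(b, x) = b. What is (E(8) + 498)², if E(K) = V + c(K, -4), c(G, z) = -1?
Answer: 249001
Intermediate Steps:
V = 2 (V = (½)*4 = 2)
E(K) = 1 (E(K) = 2 - 1 = 1)
(E(8) + 498)² = (1 + 498)² = 499² = 249001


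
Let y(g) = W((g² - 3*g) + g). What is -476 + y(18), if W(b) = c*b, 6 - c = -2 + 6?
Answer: 100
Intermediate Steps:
c = 2 (c = 6 - (-2 + 6) = 6 - 1*4 = 6 - 4 = 2)
W(b) = 2*b
y(g) = -4*g + 2*g² (y(g) = 2*((g² - 3*g) + g) = 2*(g² - 2*g) = -4*g + 2*g²)
-476 + y(18) = -476 + 2*18*(-2 + 18) = -476 + 2*18*16 = -476 + 576 = 100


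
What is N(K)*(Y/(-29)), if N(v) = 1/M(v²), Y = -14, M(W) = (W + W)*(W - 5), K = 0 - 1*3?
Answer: 7/1044 ≈ 0.0067050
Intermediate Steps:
K = -3 (K = 0 - 3 = -3)
M(W) = 2*W*(-5 + W) (M(W) = (2*W)*(-5 + W) = 2*W*(-5 + W))
Y = -14 (Y = -7*2 = -14)
N(v) = 1/(2*v²*(-5 + v²))
N(K)*(Y/(-29)) = ((½)/((-3)²*(-5 + (-3)²)))*(-14/(-29)) = ((½)*(⅑)/(-5 + 9))*(-14*(-1/29)) = ((½)*(⅑)/4)*(14/29) = ((½)*(⅑)*(¼))*(14/29) = (1/72)*(14/29) = 7/1044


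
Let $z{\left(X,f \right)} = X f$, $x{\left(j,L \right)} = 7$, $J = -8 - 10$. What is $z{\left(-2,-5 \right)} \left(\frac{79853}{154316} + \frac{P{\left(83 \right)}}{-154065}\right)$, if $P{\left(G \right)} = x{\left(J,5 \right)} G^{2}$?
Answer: $\frac{4860971977}{2377469454} \approx 2.0446$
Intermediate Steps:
$J = -18$
$P{\left(G \right)} = 7 G^{2}$
$z{\left(-2,-5 \right)} \left(\frac{79853}{154316} + \frac{P{\left(83 \right)}}{-154065}\right) = \left(-2\right) \left(-5\right) \left(\frac{79853}{154316} + \frac{7 \cdot 83^{2}}{-154065}\right) = 10 \left(79853 \cdot \frac{1}{154316} + 7 \cdot 6889 \left(- \frac{1}{154065}\right)\right) = 10 \left(\frac{79853}{154316} + 48223 \left(- \frac{1}{154065}\right)\right) = 10 \left(\frac{79853}{154316} - \frac{48223}{154065}\right) = 10 \cdot \frac{4860971977}{23774694540} = \frac{4860971977}{2377469454}$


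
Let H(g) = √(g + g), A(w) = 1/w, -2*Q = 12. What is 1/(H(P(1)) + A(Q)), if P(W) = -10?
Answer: -6/721 - 72*I*√5/721 ≈ -0.0083218 - 0.2233*I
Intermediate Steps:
Q = -6 (Q = -½*12 = -6)
H(g) = √2*√g (H(g) = √(2*g) = √2*√g)
1/(H(P(1)) + A(Q)) = 1/(√2*√(-10) + 1/(-6)) = 1/(√2*(I*√10) - ⅙) = 1/(2*I*√5 - ⅙) = 1/(-⅙ + 2*I*√5)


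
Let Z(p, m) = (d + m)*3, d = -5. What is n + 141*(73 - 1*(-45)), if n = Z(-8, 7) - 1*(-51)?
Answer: 16695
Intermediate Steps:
Z(p, m) = -15 + 3*m (Z(p, m) = (-5 + m)*3 = -15 + 3*m)
n = 57 (n = (-15 + 3*7) - 1*(-51) = (-15 + 21) + 51 = 6 + 51 = 57)
n + 141*(73 - 1*(-45)) = 57 + 141*(73 - 1*(-45)) = 57 + 141*(73 + 45) = 57 + 141*118 = 57 + 16638 = 16695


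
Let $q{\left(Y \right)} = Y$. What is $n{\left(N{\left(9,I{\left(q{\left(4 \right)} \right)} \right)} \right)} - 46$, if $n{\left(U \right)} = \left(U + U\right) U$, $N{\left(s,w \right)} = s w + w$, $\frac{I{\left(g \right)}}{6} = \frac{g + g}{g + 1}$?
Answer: $18386$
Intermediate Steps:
$I{\left(g \right)} = \frac{12 g}{1 + g}$ ($I{\left(g \right)} = 6 \frac{g + g}{g + 1} = 6 \frac{2 g}{1 + g} = \frac{12 g}{1 + g}$)
$N{\left(s,w \right)} = w + s w$
$n{\left(U \right)} = 2 U^{2}$ ($n{\left(U \right)} = 2 U U = 2 U^{2}$)
$n{\left(N{\left(9,I{\left(q{\left(4 \right)} \right)} \right)} \right)} - 46 = 2 \left(12 \cdot 4 \frac{1}{1 + 4} \left(1 + 9\right)\right)^{2} - 46 = 2 \left(12 \cdot 4 \cdot \frac{1}{5} \cdot 10\right)^{2} - 46 = 2 \left(\frac{48}{5} \cdot 10\right)^{2} - 46 = 2 \cdot 96^{2} - 46 = 2 \cdot 9216 - 46 = 18432 - 46 = 18386$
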